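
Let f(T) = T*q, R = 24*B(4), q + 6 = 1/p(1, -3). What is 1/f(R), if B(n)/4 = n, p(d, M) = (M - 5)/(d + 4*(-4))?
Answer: -1/1584 ≈ -0.00063131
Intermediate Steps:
p(d, M) = (-5 + M)/(-16 + d) (p(d, M) = (-5 + M)/(d - 16) = (-5 + M)/(-16 + d))
q = -33/8 (q = -6 + 1/((-5 - 3)/(-16 + 1)) = -6 + 1/(-8/(-15)) = -6 + 1/(-1/15*(-8)) = -6 + 1/(8/15) = -6 + 15/8 = -33/8 ≈ -4.1250)
B(n) = 4*n
R = 384 (R = 24*(4*4) = 24*16 = 384)
f(T) = -33*T/8 (f(T) = T*(-33/8) = -33*T/8)
1/f(R) = 1/(-33/8*384) = 1/(-1584) = -1/1584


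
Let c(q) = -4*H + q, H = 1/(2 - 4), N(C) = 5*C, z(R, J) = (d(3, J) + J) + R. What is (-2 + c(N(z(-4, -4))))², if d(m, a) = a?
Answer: 3600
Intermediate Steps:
z(R, J) = R + 2*J (z(R, J) = (J + J) + R = 2*J + R = R + 2*J)
H = -½ (H = 1/(-2) = -½ ≈ -0.50000)
c(q) = 2 + q (c(q) = -4*(-½) + q = 2 + q)
(-2 + c(N(z(-4, -4))))² = (-2 + (2 + 5*(-4 + 2*(-4))))² = (-2 + (2 + 5*(-4 - 8)))² = (-2 + (2 + 5*(-12)))² = (-2 + (2 - 60))² = (-2 - 58)² = (-60)² = 3600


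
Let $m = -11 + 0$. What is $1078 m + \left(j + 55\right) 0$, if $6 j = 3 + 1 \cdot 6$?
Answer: $-11858$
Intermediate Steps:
$j = \frac{3}{2}$ ($j = \frac{3 + 1 \cdot 6}{6} = \frac{3 + 6}{6} = \frac{1}{6} \cdot 9 = \frac{3}{2} \approx 1.5$)
$m = -11$
$1078 m + \left(j + 55\right) 0 = 1078 \left(-11\right) + \left(\frac{3}{2} + 55\right) 0 = -11858 + \frac{113}{2} \cdot 0 = -11858 + 0 = -11858$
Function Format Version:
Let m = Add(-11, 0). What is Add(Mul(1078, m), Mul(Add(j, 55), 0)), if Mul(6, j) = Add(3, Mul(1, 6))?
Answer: -11858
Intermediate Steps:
j = Rational(3, 2) (j = Mul(Rational(1, 6), Add(3, Mul(1, 6))) = Mul(Rational(1, 6), Add(3, 6)) = Mul(Rational(1, 6), 9) = Rational(3, 2) ≈ 1.5000)
m = -11
Add(Mul(1078, m), Mul(Add(j, 55), 0)) = Add(Mul(1078, -11), Mul(Add(Rational(3, 2), 55), 0)) = Add(-11858, Mul(Rational(113, 2), 0)) = Add(-11858, 0) = -11858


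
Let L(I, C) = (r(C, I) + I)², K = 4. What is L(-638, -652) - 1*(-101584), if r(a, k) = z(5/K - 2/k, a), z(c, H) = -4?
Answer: 513748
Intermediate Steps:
r(a, k) = -4
L(I, C) = (-4 + I)²
L(-638, -652) - 1*(-101584) = (-4 - 638)² - 1*(-101584) = (-642)² + 101584 = 412164 + 101584 = 513748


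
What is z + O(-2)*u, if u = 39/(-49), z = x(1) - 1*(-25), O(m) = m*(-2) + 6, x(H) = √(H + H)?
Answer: 835/49 + √2 ≈ 18.455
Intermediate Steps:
x(H) = √2*√H (x(H) = √(2*H) = √2*√H)
O(m) = 6 - 2*m (O(m) = -2*m + 6 = 6 - 2*m)
z = 25 + √2 (z = √2*√1 - 1*(-25) = √2*1 + 25 = √2 + 25 = 25 + √2 ≈ 26.414)
u = -39/49 (u = 39*(-1/49) = -39/49 ≈ -0.79592)
z + O(-2)*u = (25 + √2) + (6 - 2*(-2))*(-39/49) = (25 + √2) + (6 + 4)*(-39/49) = (25 + √2) + 10*(-39/49) = (25 + √2) - 390/49 = 835/49 + √2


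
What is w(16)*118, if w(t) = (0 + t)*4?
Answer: 7552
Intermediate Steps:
w(t) = 4*t (w(t) = t*4 = 4*t)
w(16)*118 = (4*16)*118 = 64*118 = 7552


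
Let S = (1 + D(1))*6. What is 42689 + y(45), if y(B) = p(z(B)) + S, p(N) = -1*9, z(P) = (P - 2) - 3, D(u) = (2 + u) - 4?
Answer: 42680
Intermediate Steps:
D(u) = -2 + u
z(P) = -5 + P (z(P) = (-2 + P) - 3 = -5 + P)
p(N) = -9
S = 0 (S = (1 + (-2 + 1))*6 = (1 - 1)*6 = 0*6 = 0)
y(B) = -9 (y(B) = -9 + 0 = -9)
42689 + y(45) = 42689 - 9 = 42680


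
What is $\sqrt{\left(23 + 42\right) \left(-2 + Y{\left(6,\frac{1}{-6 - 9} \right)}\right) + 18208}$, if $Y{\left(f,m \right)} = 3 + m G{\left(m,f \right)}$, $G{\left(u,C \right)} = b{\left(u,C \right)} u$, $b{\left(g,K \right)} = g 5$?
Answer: $\frac{\sqrt{37002630}}{45} \approx 135.18$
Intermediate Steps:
$b{\left(g,K \right)} = 5 g$
$G{\left(u,C \right)} = 5 u^{2}$ ($G{\left(u,C \right)} = 5 u u = 5 u^{2}$)
$Y{\left(f,m \right)} = 3 + 5 m^{3}$ ($Y{\left(f,m \right)} = 3 + m 5 m^{2} = 3 + 5 m^{3}$)
$\sqrt{\left(23 + 42\right) \left(-2 + Y{\left(6,\frac{1}{-6 - 9} \right)}\right) + 18208} = \sqrt{\left(23 + 42\right) \left(-2 + \left(3 + 5 \left(\frac{1}{-6 - 9}\right)^{3}\right)\right) + 18208} = \sqrt{65 \left(-2 + \left(3 + 5 \left(\frac{1}{-15}\right)^{3}\right)\right) + 18208} = \sqrt{65 \left(-2 + \left(3 + 5 \left(- \frac{1}{15}\right)^{3}\right)\right) + 18208} = \sqrt{65 \left(-2 + \left(3 + 5 \left(- \frac{1}{3375}\right)\right)\right) + 18208} = \sqrt{65 \left(-2 + \left(3 - \frac{1}{675}\right)\right) + 18208} = \sqrt{65 \left(-2 + \frac{2024}{675}\right) + 18208} = \sqrt{65 \cdot \frac{674}{675} + 18208} = \sqrt{\frac{8762}{135} + 18208} = \sqrt{\frac{2466842}{135}} = \frac{\sqrt{37002630}}{45}$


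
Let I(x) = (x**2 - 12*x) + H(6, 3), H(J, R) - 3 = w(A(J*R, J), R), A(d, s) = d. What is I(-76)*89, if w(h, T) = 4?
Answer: 595855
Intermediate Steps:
H(J, R) = 7 (H(J, R) = 3 + 4 = 7)
I(x) = 7 + x**2 - 12*x (I(x) = (x**2 - 12*x) + 7 = 7 + x**2 - 12*x)
I(-76)*89 = (7 + (-76)**2 - 12*(-76))*89 = (7 + 5776 + 912)*89 = 6695*89 = 595855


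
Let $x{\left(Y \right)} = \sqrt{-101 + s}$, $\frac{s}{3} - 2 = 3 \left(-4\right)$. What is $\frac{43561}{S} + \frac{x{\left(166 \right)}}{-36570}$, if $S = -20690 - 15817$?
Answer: $- \frac{43561}{36507} - \frac{i \sqrt{131}}{36570} \approx -1.1932 - 0.00031298 i$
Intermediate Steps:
$s = -30$ ($s = 6 + 3 \cdot 3 \left(-4\right) = 6 + 3 \left(-12\right) = 6 - 36 = -30$)
$S = -36507$ ($S = -20690 - 15817 = -36507$)
$x{\left(Y \right)} = i \sqrt{131}$ ($x{\left(Y \right)} = \sqrt{-101 - 30} = \sqrt{-131} = i \sqrt{131}$)
$\frac{43561}{S} + \frac{x{\left(166 \right)}}{-36570} = \frac{43561}{-36507} + \frac{i \sqrt{131}}{-36570} = 43561 \left(- \frac{1}{36507}\right) + i \sqrt{131} \left(- \frac{1}{36570}\right) = - \frac{43561}{36507} - \frac{i \sqrt{131}}{36570}$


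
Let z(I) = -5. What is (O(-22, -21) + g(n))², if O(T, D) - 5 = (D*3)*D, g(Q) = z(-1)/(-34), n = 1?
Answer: 2039154649/1156 ≈ 1.7640e+6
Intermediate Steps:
g(Q) = 5/34 (g(Q) = -5/(-34) = -5*(-1/34) = 5/34)
O(T, D) = 5 + 3*D² (O(T, D) = 5 + (D*3)*D = 5 + (3*D)*D = 5 + 3*D²)
(O(-22, -21) + g(n))² = ((5 + 3*(-21)²) + 5/34)² = ((5 + 3*441) + 5/34)² = ((5 + 1323) + 5/34)² = (1328 + 5/34)² = (45157/34)² = 2039154649/1156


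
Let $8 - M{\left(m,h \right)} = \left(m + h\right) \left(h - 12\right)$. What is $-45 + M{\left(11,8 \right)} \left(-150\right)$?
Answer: $-12645$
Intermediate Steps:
$M{\left(m,h \right)} = 8 - \left(-12 + h\right) \left(h + m\right)$ ($M{\left(m,h \right)} = 8 - \left(m + h\right) \left(h - 12\right) = 8 - \left(h + m\right) \left(-12 + h\right) = 8 - \left(-12 + h\right) \left(h + m\right)$)
$-45 + M{\left(11,8 \right)} \left(-150\right) = -45 + \left(8 - 8^{2} + 12 \cdot 8 + 12 \cdot 11 - 8 \cdot 11\right) \left(-150\right) = -45 + \left(8 - 64 + 96 + 132 - 88\right) \left(-150\right) = -45 + 84 \left(-150\right) = -45 - 12600 = -12645$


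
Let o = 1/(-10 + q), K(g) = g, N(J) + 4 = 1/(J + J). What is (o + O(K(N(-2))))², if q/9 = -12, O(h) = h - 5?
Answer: 4774225/55696 ≈ 85.719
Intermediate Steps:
N(J) = -4 + 1/(2*J) (N(J) = -4 + 1/(J + J) = -4 + 1/(2*J))
O(h) = -5 + h
q = -108 (q = 9*(-12) = -108)
o = -1/118 (o = 1/(-10 - 108) = 1/(-118) = -1/118 ≈ -0.0084746)
(o + O(K(N(-2))))² = (-1/118 + (-5 + (-4 + (½)/(-2))))² = (-1/118 + (-5 + (-4 + (½)*(-½))))² = (-1/118 + (-5 + (-4 - ¼)))² = (-1/118 + (-5 - 17/4))² = (-1/118 - 37/4)² = (-2185/236)² = 4774225/55696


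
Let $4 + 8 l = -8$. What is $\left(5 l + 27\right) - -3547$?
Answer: $\frac{7133}{2} \approx 3566.5$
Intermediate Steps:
$l = - \frac{3}{2}$ ($l = - \frac{1}{2} + \frac{1}{8} \left(-8\right) = - \frac{1}{2} - 1 = - \frac{3}{2} \approx -1.5$)
$\left(5 l + 27\right) - -3547 = \left(5 \left(- \frac{3}{2}\right) + 27\right) - -3547 = \left(- \frac{15}{2} + 27\right) + 3547 = \frac{39}{2} + 3547 = \frac{7133}{2}$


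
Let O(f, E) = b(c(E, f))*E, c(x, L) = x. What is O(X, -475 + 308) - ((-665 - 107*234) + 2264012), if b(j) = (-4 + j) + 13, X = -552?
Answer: -2211923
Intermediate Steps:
b(j) = 9 + j
O(f, E) = E*(9 + E) (O(f, E) = (9 + E)*E = E*(9 + E))
O(X, -475 + 308) - ((-665 - 107*234) + 2264012) = (-475 + 308)*(9 + (-475 + 308)) - ((-665 - 107*234) + 2264012) = -167*(9 - 167) - ((-665 - 25038) + 2264012) = -167*(-158) - (-25703 + 2264012) = 26386 - 1*2238309 = 26386 - 2238309 = -2211923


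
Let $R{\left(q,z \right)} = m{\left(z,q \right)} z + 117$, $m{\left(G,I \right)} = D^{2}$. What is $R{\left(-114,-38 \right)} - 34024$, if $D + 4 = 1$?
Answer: $-34249$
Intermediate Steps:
$D = -3$ ($D = -4 + 1 = -3$)
$m{\left(G,I \right)} = 9$ ($m{\left(G,I \right)} = \left(-3\right)^{2} = 9$)
$R{\left(q,z \right)} = 117 + 9 z$ ($R{\left(q,z \right)} = 9 z + 117 = 117 + 9 z$)
$R{\left(-114,-38 \right)} - 34024 = \left(117 + 9 \left(-38\right)\right) - 34024 = \left(117 - 342\right) - 34024 = -225 - 34024 = -34249$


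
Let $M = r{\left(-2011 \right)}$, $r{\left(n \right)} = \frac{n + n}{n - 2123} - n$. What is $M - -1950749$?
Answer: $\frac{4036356931}{2067} \approx 1.9528 \cdot 10^{6}$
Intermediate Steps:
$r{\left(n \right)} = - n + \frac{2 n}{-2123 + n}$ ($r{\left(n \right)} = \frac{2 n}{-2123 + n} - n = - n + \frac{2 n}{-2123 + n}$)
$M = \frac{4158748}{2067}$ ($M = - \frac{2011 \left(2125 - -2011\right)}{-2123 - 2011} = - \frac{2011 \left(2125 + 2011\right)}{-4134} = \left(-2011\right) \left(- \frac{1}{4134}\right) 4136 = \frac{4158748}{2067} \approx 2012.0$)
$M - -1950749 = \frac{4158748}{2067} - -1950749 = \frac{4158748}{2067} + 1950749 = \frac{4036356931}{2067}$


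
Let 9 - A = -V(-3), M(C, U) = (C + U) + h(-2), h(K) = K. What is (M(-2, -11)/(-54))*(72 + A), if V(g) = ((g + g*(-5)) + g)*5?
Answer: 35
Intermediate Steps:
V(g) = -15*g (V(g) = ((g - 5*g) + g)*5 = (-4*g + g)*5 = -3*g*5 = -15*g)
M(C, U) = -2 + C + U (M(C, U) = (C + U) - 2 = -2 + C + U)
A = 54 (A = 9 - (-1)*(-15*(-3)) = 9 - (-1)*45 = 9 - 1*(-45) = 9 + 45 = 54)
(M(-2, -11)/(-54))*(72 + A) = ((-2 - 2 - 11)/(-54))*(72 + 54) = -15*(-1/54)*126 = (5/18)*126 = 35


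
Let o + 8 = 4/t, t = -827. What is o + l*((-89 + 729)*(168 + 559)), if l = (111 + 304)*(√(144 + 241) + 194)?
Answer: 30979165938980/827 + 193091200*√385 ≈ 4.1248e+10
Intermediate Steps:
o = -6620/827 (o = -8 + 4/(-827) = -8 + 4*(-1/827) = -8 - 4/827 = -6620/827 ≈ -8.0048)
l = 80510 + 415*√385 (l = 415*(√385 + 194) = 415*(194 + √385) = 80510 + 415*√385 ≈ 88653.)
o + l*((-89 + 729)*(168 + 559)) = -6620/827 + (80510 + 415*√385)*((-89 + 729)*(168 + 559)) = -6620/827 + (80510 + 415*√385)*(640*727) = -6620/827 + (80510 + 415*√385)*465280 = -6620/827 + (37459692800 + 193091200*√385) = 30979165938980/827 + 193091200*√385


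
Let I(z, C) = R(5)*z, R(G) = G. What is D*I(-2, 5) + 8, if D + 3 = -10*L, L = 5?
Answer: 538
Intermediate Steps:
D = -53 (D = -3 - 10*5 = -3 - 50 = -53)
I(z, C) = 5*z
D*I(-2, 5) + 8 = -265*(-2) + 8 = -53*(-10) + 8 = 530 + 8 = 538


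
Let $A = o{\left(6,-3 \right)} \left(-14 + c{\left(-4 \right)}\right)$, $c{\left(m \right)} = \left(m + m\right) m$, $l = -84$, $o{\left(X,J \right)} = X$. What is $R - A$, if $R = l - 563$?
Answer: $-755$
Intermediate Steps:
$c{\left(m \right)} = 2 m^{2}$ ($c{\left(m \right)} = 2 m m = 2 m^{2}$)
$R = -647$ ($R = -84 - 563 = -647$)
$A = 108$ ($A = 6 \left(-14 + 2 \left(-4\right)^{2}\right) = 6 \left(-14 + 2 \cdot 16\right) = 6 \left(-14 + 32\right) = 6 \cdot 18 = 108$)
$R - A = -647 - 108 = -755$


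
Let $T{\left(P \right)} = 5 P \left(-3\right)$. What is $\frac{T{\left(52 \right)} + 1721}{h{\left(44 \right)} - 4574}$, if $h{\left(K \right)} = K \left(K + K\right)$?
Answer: $- \frac{941}{702} \approx -1.3405$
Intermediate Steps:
$T{\left(P \right)} = - 15 P$
$h{\left(K \right)} = 2 K^{2}$ ($h{\left(K \right)} = K 2 K = 2 K^{2}$)
$\frac{T{\left(52 \right)} + 1721}{h{\left(44 \right)} - 4574} = \frac{\left(-15\right) 52 + 1721}{2 \cdot 44^{2} - 4574} = \frac{-780 + 1721}{2 \cdot 1936 - 4574} = \frac{941}{3872 - 4574} = \frac{941}{-702} = 941 \left(- \frac{1}{702}\right) = - \frac{941}{702}$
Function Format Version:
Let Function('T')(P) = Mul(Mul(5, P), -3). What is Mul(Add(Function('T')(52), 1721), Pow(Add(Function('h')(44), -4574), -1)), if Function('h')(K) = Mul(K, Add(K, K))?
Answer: Rational(-941, 702) ≈ -1.3405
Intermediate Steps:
Function('T')(P) = Mul(-15, P)
Function('h')(K) = Mul(2, Pow(K, 2)) (Function('h')(K) = Mul(K, Mul(2, K)) = Mul(2, Pow(K, 2)))
Mul(Add(Function('T')(52), 1721), Pow(Add(Function('h')(44), -4574), -1)) = Mul(Add(Mul(-15, 52), 1721), Pow(Add(Mul(2, Pow(44, 2)), -4574), -1)) = Mul(Add(-780, 1721), Pow(Add(Mul(2, 1936), -4574), -1)) = Mul(941, Pow(Add(3872, -4574), -1)) = Mul(941, Pow(-702, -1)) = Mul(941, Rational(-1, 702)) = Rational(-941, 702)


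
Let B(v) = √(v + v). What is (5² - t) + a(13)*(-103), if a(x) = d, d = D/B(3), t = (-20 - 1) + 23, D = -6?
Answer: 23 + 103*√6 ≈ 275.30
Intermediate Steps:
B(v) = √2*√v (B(v) = √(2*v) = √2*√v)
t = 2 (t = -21 + 23 = 2)
d = -√6 (d = -6*√6/6 = -√6 ≈ -2.4495)
a(x) = -√6
(5² - t) + a(13)*(-103) = (5² - 1*2) - √6*(-103) = (25 - 2) + 103*√6 = 23 + 103*√6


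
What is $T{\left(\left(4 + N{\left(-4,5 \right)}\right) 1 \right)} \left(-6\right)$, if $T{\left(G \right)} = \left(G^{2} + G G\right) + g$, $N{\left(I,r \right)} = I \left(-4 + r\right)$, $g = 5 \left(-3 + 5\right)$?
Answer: $-60$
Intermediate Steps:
$g = 10$ ($g = 5 \cdot 2 = 10$)
$T{\left(G \right)} = 10 + 2 G^{2}$ ($T{\left(G \right)} = \left(G^{2} + G G\right) + 10 = \left(G^{2} + G^{2}\right) + 10 = 2 G^{2} + 10 = 10 + 2 G^{2}$)
$T{\left(\left(4 + N{\left(-4,5 \right)}\right) 1 \right)} \left(-6\right) = \left(10 + 2 \left(\left(4 - 4 \left(-4 + 5\right)\right) 1\right)^{2}\right) \left(-6\right) = \left(10 + 2 \left(\left(4 - 4\right) 1\right)^{2}\right) \left(-6\right) = \left(10 + 2 \left(0 \cdot 1\right)^{2}\right) \left(-6\right) = \left(10 + 2 \cdot 0^{2}\right) \left(-6\right) = \left(10 + 2 \cdot 0\right) \left(-6\right) = \left(10 + 0\right) \left(-6\right) = 10 \left(-6\right) = -60$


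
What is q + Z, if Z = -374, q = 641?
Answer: 267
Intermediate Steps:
q + Z = 641 - 374 = 267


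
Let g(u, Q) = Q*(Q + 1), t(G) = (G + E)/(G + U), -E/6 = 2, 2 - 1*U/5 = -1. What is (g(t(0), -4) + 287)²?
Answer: 89401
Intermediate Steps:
U = 15 (U = 10 - 5*(-1) = 10 + 5 = 15)
E = -12 (E = -6*2 = -12)
t(G) = (-12 + G)/(15 + G) (t(G) = (G - 12)/(G + 15) = (-12 + G)/(15 + G))
g(u, Q) = Q*(1 + Q)
(g(t(0), -4) + 287)² = (-4*(1 - 4) + 287)² = (-4*(-3) + 287)² = (12 + 287)² = 299² = 89401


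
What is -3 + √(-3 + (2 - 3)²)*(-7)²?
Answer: -3 + 49*I*√2 ≈ -3.0 + 69.297*I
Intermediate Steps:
-3 + √(-3 + (2 - 3)²)*(-7)² = -3 + √(-3 + (-1)²)*49 = -3 + √(-3 + 1)*49 = -3 + √(-2)*49 = -3 + (I*√2)*49 = -3 + 49*I*√2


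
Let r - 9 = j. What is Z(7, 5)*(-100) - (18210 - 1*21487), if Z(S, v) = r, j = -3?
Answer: 2677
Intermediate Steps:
r = 6 (r = 9 - 3 = 6)
Z(S, v) = 6
Z(7, 5)*(-100) - (18210 - 1*21487) = 6*(-100) - (18210 - 1*21487) = -600 - (18210 - 21487) = -600 - 1*(-3277) = -600 + 3277 = 2677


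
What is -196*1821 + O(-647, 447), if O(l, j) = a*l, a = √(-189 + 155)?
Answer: -356916 - 647*I*√34 ≈ -3.5692e+5 - 3772.6*I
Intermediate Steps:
a = I*√34 (a = √(-34) = I*√34 ≈ 5.8309*I)
O(l, j) = I*l*√34 (O(l, j) = (I*√34)*l = I*l*√34)
-196*1821 + O(-647, 447) = -196*1821 + I*(-647)*√34 = -356916 - 647*I*√34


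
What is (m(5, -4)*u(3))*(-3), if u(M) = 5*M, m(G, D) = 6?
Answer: -270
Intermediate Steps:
(m(5, -4)*u(3))*(-3) = (6*(5*3))*(-3) = (6*15)*(-3) = 90*(-3) = -270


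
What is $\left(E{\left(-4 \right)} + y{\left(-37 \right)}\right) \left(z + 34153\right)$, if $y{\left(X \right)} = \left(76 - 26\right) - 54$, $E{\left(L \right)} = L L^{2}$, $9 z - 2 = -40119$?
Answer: $- \frac{18173680}{9} \approx -2.0193 \cdot 10^{6}$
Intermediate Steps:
$z = - \frac{40117}{9}$ ($z = \frac{2}{9} + \frac{1}{9} \left(-40119\right) = \frac{2}{9} - \frac{13373}{3} = - \frac{40117}{9} \approx -4457.4$)
$E{\left(L \right)} = L^{3}$
$y{\left(X \right)} = -4$ ($y{\left(X \right)} = 50 - 54 = -4$)
$\left(E{\left(-4 \right)} + y{\left(-37 \right)}\right) \left(z + 34153\right) = \left(\left(-4\right)^{3} - 4\right) \left(- \frac{40117}{9} + 34153\right) = \left(-64 - 4\right) \frac{267260}{9} = \left(-68\right) \frac{267260}{9} = - \frac{18173680}{9}$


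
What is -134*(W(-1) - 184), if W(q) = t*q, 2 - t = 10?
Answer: 23584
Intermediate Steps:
t = -8 (t = 2 - 1*10 = 2 - 10 = -8)
W(q) = -8*q
-134*(W(-1) - 184) = -134*(-8*(-1) - 184) = -134*(8 - 184) = -134*(-176) = 23584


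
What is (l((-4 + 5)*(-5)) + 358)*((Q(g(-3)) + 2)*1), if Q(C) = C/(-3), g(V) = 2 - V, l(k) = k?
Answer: 353/3 ≈ 117.67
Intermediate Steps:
Q(C) = -C/3 (Q(C) = C*(-1/3) = -C/3)
(l((-4 + 5)*(-5)) + 358)*((Q(g(-3)) + 2)*1) = ((-4 + 5)*(-5) + 358)*((-(2 - 1*(-3))/3 + 2)*1) = (1*(-5) + 358)*((-(2 + 3)/3 + 2)*1) = (-5 + 358)*((-1/3*5 + 2)*1) = 353*((-5/3 + 2)*1) = 353*((1/3)*1) = 353*(1/3) = 353/3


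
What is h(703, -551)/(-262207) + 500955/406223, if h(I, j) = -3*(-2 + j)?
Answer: 130679983728/106514514161 ≈ 1.2269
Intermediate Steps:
h(I, j) = 6 - 3*j
h(703, -551)/(-262207) + 500955/406223 = (6 - 3*(-551))/(-262207) + 500955/406223 = (6 + 1653)*(-1/262207) + 500955*(1/406223) = 1659*(-1/262207) + 500955/406223 = -1659/262207 + 500955/406223 = 130679983728/106514514161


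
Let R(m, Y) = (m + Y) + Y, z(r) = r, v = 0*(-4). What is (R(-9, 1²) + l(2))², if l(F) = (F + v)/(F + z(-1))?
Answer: 25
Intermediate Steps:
v = 0
l(F) = F/(-1 + F) (l(F) = (F + 0)/(F - 1) = F/(-1 + F))
R(m, Y) = m + 2*Y (R(m, Y) = (Y + m) + Y = m + 2*Y)
(R(-9, 1²) + l(2))² = ((-9 + 2*1²) + 2/(-1 + 2))² = ((-9 + 2*1) + 2/1)² = ((-9 + 2) + 2*1)² = (-7 + 2)² = (-5)² = 25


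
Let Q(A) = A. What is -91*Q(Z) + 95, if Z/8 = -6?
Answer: 4463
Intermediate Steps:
Z = -48 (Z = 8*(-6) = -48)
-91*Q(Z) + 95 = -91*(-48) + 95 = 4368 + 95 = 4463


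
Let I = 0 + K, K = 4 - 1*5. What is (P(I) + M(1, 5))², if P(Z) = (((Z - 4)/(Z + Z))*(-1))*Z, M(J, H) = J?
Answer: 49/4 ≈ 12.250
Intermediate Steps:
K = -1 (K = 4 - 5 = -1)
I = -1 (I = 0 - 1 = -1)
P(Z) = 2 - Z/2 (P(Z) = (((-4 + Z)/((2*Z)))*(-1))*Z = (((-4 + Z)*(1/(2*Z)))*(-1))*Z = (((-4 + Z)/(2*Z))*(-1))*Z = (-(-4 + Z)/(2*Z))*Z = 2 - Z/2)
(P(I) + M(1, 5))² = ((2 - ½*(-1)) + 1)² = ((2 + ½) + 1)² = (5/2 + 1)² = (7/2)² = 49/4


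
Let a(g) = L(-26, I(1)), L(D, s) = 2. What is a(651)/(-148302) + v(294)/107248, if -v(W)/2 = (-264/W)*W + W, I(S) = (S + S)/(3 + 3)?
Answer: -1139077/1988136612 ≈ -0.00057294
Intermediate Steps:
I(S) = S/3 (I(S) = (2*S)/6 = (2*S)*(1/6) = S/3)
a(g) = 2
v(W) = 528 - 2*W (v(W) = -2*((-264/W)*W + W) = -2*(-264 + W) = 528 - 2*W)
a(651)/(-148302) + v(294)/107248 = 2/(-148302) + (528 - 2*294)/107248 = 2*(-1/148302) + (528 - 588)*(1/107248) = -1/74151 - 60*1/107248 = -1/74151 - 15/26812 = -1139077/1988136612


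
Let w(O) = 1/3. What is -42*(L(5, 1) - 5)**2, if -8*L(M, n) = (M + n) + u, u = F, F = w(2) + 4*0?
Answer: -135247/96 ≈ -1408.8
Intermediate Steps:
w(O) = 1/3
F = 1/3 (F = 1/3 + 4*0 = 1/3 + 0 = 1/3 ≈ 0.33333)
u = 1/3 ≈ 0.33333
L(M, n) = -1/24 - M/8 - n/8 (L(M, n) = -((M + n) + 1/3)/8 = -(1/3 + M + n)/8 = -1/24 - M/8 - n/8)
-42*(L(5, 1) - 5)**2 = -42*((-1/24 - 1/8*5 - 1/8*1) - 5)**2 = -42*((-1/24 - 5/8 - 1/8) - 5)**2 = -42*(-19/24 - 5)**2 = -42*(-139/24)**2 = -42*19321/576 = -135247/96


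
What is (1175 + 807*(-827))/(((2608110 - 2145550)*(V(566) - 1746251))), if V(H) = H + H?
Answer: 333107/403611122320 ≈ 8.2532e-7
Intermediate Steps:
V(H) = 2*H
(1175 + 807*(-827))/(((2608110 - 2145550)*(V(566) - 1746251))) = (1175 + 807*(-827))/(((2608110 - 2145550)*(2*566 - 1746251))) = (1175 - 667389)/((462560*(1132 - 1746251))) = -666214/(462560*(-1745119)) = -666214/(-807222244640) = -666214*(-1/807222244640) = 333107/403611122320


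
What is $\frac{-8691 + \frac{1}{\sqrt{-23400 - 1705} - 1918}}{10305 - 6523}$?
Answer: $- \frac{32189979757}{14007881278} - \frac{i \sqrt{25105}}{14007881278} \approx -2.298 - 1.1311 \cdot 10^{-8} i$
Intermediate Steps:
$\frac{-8691 + \frac{1}{\sqrt{-23400 - 1705} - 1918}}{10305 - 6523} = \frac{-8691 + \frac{1}{\sqrt{-25105} - 1918}}{3782} = \left(-8691 + \frac{1}{i \sqrt{25105} - 1918}\right) \frac{1}{3782} = \left(-8691 + \frac{1}{-1918 + i \sqrt{25105}}\right) \frac{1}{3782} = - \frac{8691}{3782} + \frac{1}{3782 \left(-1918 + i \sqrt{25105}\right)}$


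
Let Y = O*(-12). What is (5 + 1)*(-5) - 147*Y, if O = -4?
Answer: -7086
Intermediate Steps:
Y = 48 (Y = -4*(-12) = 48)
(5 + 1)*(-5) - 147*Y = (5 + 1)*(-5) - 147*48 = 6*(-5) - 7056 = -30 - 7056 = -7086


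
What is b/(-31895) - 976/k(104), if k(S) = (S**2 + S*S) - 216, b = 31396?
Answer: -87938282/85382915 ≈ -1.0299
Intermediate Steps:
k(S) = -216 + 2*S**2 (k(S) = (S**2 + S**2) - 216 = 2*S**2 - 216 = -216 + 2*S**2)
b/(-31895) - 976/k(104) = 31396/(-31895) - 976/(-216 + 2*104**2) = 31396*(-1/31895) - 976/(-216 + 2*10816) = -31396/31895 - 976/(-216 + 21632) = -31396/31895 - 976/21416 = -31396/31895 - 976*1/21416 = -31396/31895 - 122/2677 = -87938282/85382915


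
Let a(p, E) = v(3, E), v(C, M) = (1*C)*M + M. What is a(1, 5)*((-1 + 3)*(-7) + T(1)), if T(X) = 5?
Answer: -180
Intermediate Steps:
v(C, M) = M + C*M (v(C, M) = C*M + M = M + C*M)
a(p, E) = 4*E (a(p, E) = E*(1 + 3) = E*4 = 4*E)
a(1, 5)*((-1 + 3)*(-7) + T(1)) = (4*5)*((-1 + 3)*(-7) + 5) = 20*(2*(-7) + 5) = 20*(-14 + 5) = 20*(-9) = -180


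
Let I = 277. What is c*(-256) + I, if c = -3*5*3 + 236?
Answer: -48619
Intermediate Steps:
c = 191 (c = -15*3 + 236 = -45 + 236 = 191)
c*(-256) + I = 191*(-256) + 277 = -48896 + 277 = -48619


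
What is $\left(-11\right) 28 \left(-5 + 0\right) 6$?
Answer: $9240$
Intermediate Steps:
$\left(-11\right) 28 \left(-5 + 0\right) 6 = - 308 \left(\left(-5\right) 6\right) = \left(-308\right) \left(-30\right) = 9240$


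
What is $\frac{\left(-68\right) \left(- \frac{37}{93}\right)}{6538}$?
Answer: $\frac{1258}{304017} \approx 0.0041379$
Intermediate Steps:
$\frac{\left(-68\right) \left(- \frac{37}{93}\right)}{6538} = - 68 \left(\left(-37\right) \frac{1}{93}\right) \frac{1}{6538} = \left(-68\right) \left(- \frac{37}{93}\right) \frac{1}{6538} = \frac{2516}{93} \cdot \frac{1}{6538} = \frac{1258}{304017}$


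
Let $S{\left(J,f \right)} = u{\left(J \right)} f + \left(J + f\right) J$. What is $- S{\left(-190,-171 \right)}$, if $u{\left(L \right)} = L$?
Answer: $-101080$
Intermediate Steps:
$S{\left(J,f \right)} = J f + J \left(J + f\right)$ ($S{\left(J,f \right)} = J f + \left(J + f\right) J = J f + J \left(J + f\right)$)
$- S{\left(-190,-171 \right)} = - \left(-190\right) \left(-190 + 2 \left(-171\right)\right) = - \left(-190\right) \left(-190 - 342\right) = - \left(-190\right) \left(-532\right) = \left(-1\right) 101080 = -101080$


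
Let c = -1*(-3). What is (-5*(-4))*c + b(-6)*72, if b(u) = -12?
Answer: -804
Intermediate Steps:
c = 3
(-5*(-4))*c + b(-6)*72 = -5*(-4)*3 - 12*72 = 20*3 - 864 = 60 - 864 = -804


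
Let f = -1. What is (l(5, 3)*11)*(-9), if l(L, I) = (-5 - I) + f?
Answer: 891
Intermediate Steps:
l(L, I) = -6 - I (l(L, I) = (-5 - I) - 1 = -6 - I)
(l(5, 3)*11)*(-9) = ((-6 - 1*3)*11)*(-9) = ((-6 - 3)*11)*(-9) = -9*11*(-9) = -99*(-9) = 891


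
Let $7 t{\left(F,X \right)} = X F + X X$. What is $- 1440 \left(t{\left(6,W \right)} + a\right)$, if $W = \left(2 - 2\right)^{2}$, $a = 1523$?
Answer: $-2193120$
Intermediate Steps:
$W = 0$ ($W = 0^{2} = 0$)
$t{\left(F,X \right)} = \frac{X^{2}}{7} + \frac{F X}{7}$ ($t{\left(F,X \right)} = \frac{X F + X X}{7} = \frac{F X + X^{2}}{7} = \frac{X^{2} + F X}{7} = \frac{X^{2}}{7} + \frac{F X}{7}$)
$- 1440 \left(t{\left(6,W \right)} + a\right) = - 1440 \left(\frac{1}{7} \cdot 0 \left(6 + 0\right) + 1523\right) = - 1440 \left(\frac{1}{7} \cdot 0 \cdot 6 + 1523\right) = - 1440 \left(0 + 1523\right) = \left(-1440\right) 1523 = -2193120$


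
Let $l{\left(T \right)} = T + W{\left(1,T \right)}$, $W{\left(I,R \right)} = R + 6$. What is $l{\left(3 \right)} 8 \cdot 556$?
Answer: $53376$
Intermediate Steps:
$W{\left(I,R \right)} = 6 + R$
$l{\left(T \right)} = 6 + 2 T$ ($l{\left(T \right)} = T + \left(6 + T\right) = 6 + 2 T$)
$l{\left(3 \right)} 8 \cdot 556 = \left(6 + 2 \cdot 3\right) 8 \cdot 556 = \left(6 + 6\right) 8 \cdot 556 = 12 \cdot 8 \cdot 556 = 96 \cdot 556 = 53376$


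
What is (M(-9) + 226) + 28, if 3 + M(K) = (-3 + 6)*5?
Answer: 266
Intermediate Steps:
M(K) = 12 (M(K) = -3 + (-3 + 6)*5 = -3 + 3*5 = -3 + 15 = 12)
(M(-9) + 226) + 28 = (12 + 226) + 28 = 238 + 28 = 266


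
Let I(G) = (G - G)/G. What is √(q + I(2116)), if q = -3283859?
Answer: I*√3283859 ≈ 1812.1*I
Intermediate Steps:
I(G) = 0 (I(G) = 0/G = 0)
√(q + I(2116)) = √(-3283859 + 0) = √(-3283859) = I*√3283859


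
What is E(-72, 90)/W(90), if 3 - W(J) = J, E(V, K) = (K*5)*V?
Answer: 10800/29 ≈ 372.41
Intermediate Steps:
E(V, K) = 5*K*V (E(V, K) = (5*K)*V = 5*K*V)
W(J) = 3 - J
E(-72, 90)/W(90) = (5*90*(-72))/(3 - 1*90) = -32400/(3 - 90) = -32400/(-87) = -32400*(-1/87) = 10800/29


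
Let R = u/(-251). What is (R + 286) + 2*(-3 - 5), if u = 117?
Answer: 67653/251 ≈ 269.53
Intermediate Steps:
R = -117/251 (R = 117/(-251) = 117*(-1/251) = -117/251 ≈ -0.46614)
(R + 286) + 2*(-3 - 5) = (-117/251 + 286) + 2*(-3 - 5) = 71669/251 + 2*(-8) = 71669/251 - 16 = 67653/251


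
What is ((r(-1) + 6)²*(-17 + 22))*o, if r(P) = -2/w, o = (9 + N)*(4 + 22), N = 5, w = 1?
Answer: 29120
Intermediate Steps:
o = 364 (o = (9 + 5)*(4 + 22) = 14*26 = 364)
r(P) = -2 (r(P) = -2/1 = -2*1 = -2)
((r(-1) + 6)²*(-17 + 22))*o = ((-2 + 6)²*(-17 + 22))*364 = (4²*5)*364 = (16*5)*364 = 80*364 = 29120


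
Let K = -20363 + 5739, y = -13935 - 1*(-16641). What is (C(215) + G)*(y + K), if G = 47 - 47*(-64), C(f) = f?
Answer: -38971860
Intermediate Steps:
y = 2706 (y = -13935 + 16641 = 2706)
G = 3055 (G = 47 + 3008 = 3055)
K = -14624
(C(215) + G)*(y + K) = (215 + 3055)*(2706 - 14624) = 3270*(-11918) = -38971860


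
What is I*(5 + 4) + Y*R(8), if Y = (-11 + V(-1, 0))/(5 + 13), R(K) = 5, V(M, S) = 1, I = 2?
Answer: 137/9 ≈ 15.222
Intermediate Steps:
Y = -5/9 (Y = (-11 + 1)/(5 + 13) = -10/18 = -10*1/18 = -5/9 ≈ -0.55556)
I*(5 + 4) + Y*R(8) = 2*(5 + 4) - 5/9*5 = 2*9 - 25/9 = 18 - 25/9 = 137/9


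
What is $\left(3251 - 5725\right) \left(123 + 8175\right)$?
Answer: $-20529252$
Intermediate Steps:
$\left(3251 - 5725\right) \left(123 + 8175\right) = \left(3251 - 5725\right) 8298 = \left(-2474\right) 8298 = -20529252$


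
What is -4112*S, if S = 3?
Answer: -12336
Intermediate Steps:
-4112*S = -4112*3 = -1028*12 = -12336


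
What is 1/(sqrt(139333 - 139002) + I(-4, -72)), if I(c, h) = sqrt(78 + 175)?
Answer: 1/(sqrt(253) + sqrt(331)) ≈ 0.029326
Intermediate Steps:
I(c, h) = sqrt(253)
1/(sqrt(139333 - 139002) + I(-4, -72)) = 1/(sqrt(139333 - 139002) + sqrt(253)) = 1/(sqrt(331) + sqrt(253)) = 1/(sqrt(253) + sqrt(331))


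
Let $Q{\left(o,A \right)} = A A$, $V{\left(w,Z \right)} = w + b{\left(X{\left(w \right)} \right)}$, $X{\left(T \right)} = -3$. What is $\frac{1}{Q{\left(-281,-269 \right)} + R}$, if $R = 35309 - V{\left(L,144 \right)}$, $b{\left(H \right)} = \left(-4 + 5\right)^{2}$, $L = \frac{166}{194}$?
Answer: $\frac{97}{10443810} \approx 9.2878 \cdot 10^{-6}$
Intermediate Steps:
$L = \frac{83}{97}$ ($L = 166 \cdot \frac{1}{194} = \frac{83}{97} \approx 0.85567$)
$b{\left(H \right)} = 1$ ($b{\left(H \right)} = 1^{2} = 1$)
$V{\left(w,Z \right)} = 1 + w$ ($V{\left(w,Z \right)} = w + 1 = 1 + w$)
$Q{\left(o,A \right)} = A^{2}$
$R = \frac{3424793}{97}$ ($R = 35309 - \left(1 + \frac{83}{97}\right) = 35309 - \frac{180}{97} = \frac{3424793}{97} \approx 35307.0$)
$\frac{1}{Q{\left(-281,-269 \right)} + R} = \frac{1}{\left(-269\right)^{2} + \frac{3424793}{97}} = \frac{1}{72361 + \frac{3424793}{97}} = \frac{1}{\frac{10443810}{97}} = \frac{97}{10443810}$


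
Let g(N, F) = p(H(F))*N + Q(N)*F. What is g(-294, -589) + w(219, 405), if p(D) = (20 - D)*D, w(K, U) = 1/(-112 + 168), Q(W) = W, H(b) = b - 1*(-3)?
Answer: 5856327121/56 ≈ 1.0458e+8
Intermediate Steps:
H(b) = 3 + b (H(b) = b + 3 = 3 + b)
w(K, U) = 1/56
p(D) = D*(20 - D)
g(N, F) = F*N + N*(3 + F)*(17 - F) (g(N, F) = ((3 + F)*(20 - (3 + F)))*N + N*F = ((3 + F)*(20 + (-3 - F)))*N + F*N = ((3 + F)*(17 - F))*N + F*N = N*(3 + F)*(17 - F) + F*N = F*N + N*(3 + F)*(17 - F))
g(-294, -589) + w(219, 405) = -294*(-589 - (-17 - 589)*(3 - 589)) + 1/56 = -294*(-589 - 1*(-606)*(-586)) + 1/56 = -294*(-589 - 355116) + 1/56 = -294*(-355705) + 1/56 = 104577270 + 1/56 = 5856327121/56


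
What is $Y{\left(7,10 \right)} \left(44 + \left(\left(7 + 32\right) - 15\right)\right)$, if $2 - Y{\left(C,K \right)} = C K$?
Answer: $-4624$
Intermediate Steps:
$Y{\left(C,K \right)} = 2 - C K$
$Y{\left(7,10 \right)} \left(44 + \left(\left(7 + 32\right) - 15\right)\right) = \left(2 - 7 \cdot 10\right) \left(44 + \left(\left(7 + 32\right) - 15\right)\right) = \left(2 - 70\right) \left(44 + \left(39 - 15\right)\right) = - 68 \left(44 + 24\right) = \left(-68\right) 68 = -4624$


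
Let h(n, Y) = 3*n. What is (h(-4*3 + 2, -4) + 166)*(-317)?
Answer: -43112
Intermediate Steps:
(h(-4*3 + 2, -4) + 166)*(-317) = (3*(-4*3 + 2) + 166)*(-317) = (3*(-12 + 2) + 166)*(-317) = (3*(-10) + 166)*(-317) = (-30 + 166)*(-317) = 136*(-317) = -43112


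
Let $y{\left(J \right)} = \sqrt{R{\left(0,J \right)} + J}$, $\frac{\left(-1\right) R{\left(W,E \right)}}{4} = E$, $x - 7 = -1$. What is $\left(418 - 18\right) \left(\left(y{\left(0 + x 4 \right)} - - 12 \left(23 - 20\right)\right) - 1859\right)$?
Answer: $-729200 + 2400 i \sqrt{2} \approx -7.292 \cdot 10^{5} + 3394.1 i$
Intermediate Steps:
$x = 6$ ($x = 7 - 1 = 6$)
$R{\left(W,E \right)} = - 4 E$
$y{\left(J \right)} = \sqrt{3} \sqrt{- J}$ ($y{\left(J \right)} = \sqrt{- 4 J + J} = \sqrt{- 3 J} = \sqrt{3} \sqrt{- J}$)
$\left(418 - 18\right) \left(\left(y{\left(0 + x 4 \right)} - - 12 \left(23 - 20\right)\right) - 1859\right) = \left(418 - 18\right) \left(\left(\sqrt{3} \sqrt{- (0 + 6 \cdot 4)} - - 12 \left(23 - 20\right)\right) - 1859\right) = 400 \left(\left(\sqrt{3} \sqrt{- (0 + 24)} - \left(-12\right) 3\right) - 1859\right) = 400 \left(\left(\sqrt{3} \sqrt{\left(-1\right) 24} - -36\right) - 1859\right) = 400 \left(\left(\sqrt{3} \sqrt{-24} + 36\right) - 1859\right) = 400 \left(\left(\sqrt{3} \cdot 2 i \sqrt{6} + 36\right) - 1859\right) = 400 \left(\left(6 i \sqrt{2} + 36\right) - 1859\right) = 400 \left(\left(36 + 6 i \sqrt{2}\right) - 1859\right) = 400 \left(-1823 + 6 i \sqrt{2}\right) = -729200 + 2400 i \sqrt{2}$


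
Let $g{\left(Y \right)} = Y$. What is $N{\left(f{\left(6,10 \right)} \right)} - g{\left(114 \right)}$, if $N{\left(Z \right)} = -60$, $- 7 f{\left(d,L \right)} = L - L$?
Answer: $-174$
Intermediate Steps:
$f{\left(d,L \right)} = 0$ ($f{\left(d,L \right)} = - \frac{L - L}{7} = \left(- \frac{1}{7}\right) 0 = 0$)
$N{\left(f{\left(6,10 \right)} \right)} - g{\left(114 \right)} = -60 - 114 = -174$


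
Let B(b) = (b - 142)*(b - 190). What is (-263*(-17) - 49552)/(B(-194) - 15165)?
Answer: -5009/12651 ≈ -0.39594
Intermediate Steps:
B(b) = (-190 + b)*(-142 + b) (B(b) = (-142 + b)*(-190 + b) = (-190 + b)*(-142 + b))
(-263*(-17) - 49552)/(B(-194) - 15165) = (-263*(-17) - 49552)/((26980 + (-194)² - 332*(-194)) - 15165) = (4471 - 49552)/((26980 + 37636 + 64408) - 15165) = -45081/(129024 - 15165) = -45081/113859 = -45081*1/113859 = -5009/12651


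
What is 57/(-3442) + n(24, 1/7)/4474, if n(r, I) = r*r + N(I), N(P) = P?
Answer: 3024115/26949139 ≈ 0.11222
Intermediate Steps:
n(r, I) = I + r**2 (n(r, I) = r*r + I = r**2 + I = I + r**2)
57/(-3442) + n(24, 1/7)/4474 = 57/(-3442) + (1/7 + 24**2)/4474 = 57*(-1/3442) + (1/7 + 576)*(1/4474) = -57/3442 + (4033/7)*(1/4474) = -57/3442 + 4033/31318 = 3024115/26949139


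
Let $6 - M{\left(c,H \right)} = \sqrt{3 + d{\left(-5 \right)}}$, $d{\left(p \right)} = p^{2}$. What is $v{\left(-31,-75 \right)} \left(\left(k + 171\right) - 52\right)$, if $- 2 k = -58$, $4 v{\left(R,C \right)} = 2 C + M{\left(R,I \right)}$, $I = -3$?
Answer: $-5328 - 74 \sqrt{7} \approx -5523.8$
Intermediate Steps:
$M{\left(c,H \right)} = 6 - 2 \sqrt{7}$ ($M{\left(c,H \right)} = 6 - \sqrt{3 + \left(-5\right)^{2}} = 6 - \sqrt{3 + 25} = 6 - \sqrt{28} = 6 - 2 \sqrt{7}$)
$v{\left(R,C \right)} = \frac{3}{2} + \frac{C}{2} - \frac{\sqrt{7}}{2}$ ($v{\left(R,C \right)} = \frac{2 C + \left(6 - 2 \sqrt{7}\right)}{4} = \frac{6 - 2 \sqrt{7} + 2 C}{4} = \frac{3}{2} + \frac{C}{2} - \frac{\sqrt{7}}{2}$)
$k = 29$ ($k = \left(- \frac{1}{2}\right) \left(-58\right) = 29$)
$v{\left(-31,-75 \right)} \left(\left(k + 171\right) - 52\right) = \left(\frac{3}{2} + \frac{1}{2} \left(-75\right) - \frac{\sqrt{7}}{2}\right) \left(\left(29 + 171\right) - 52\right) = \left(\frac{3}{2} - \frac{75}{2} - \frac{\sqrt{7}}{2}\right) \left(200 - 52\right) = \left(-36 - \frac{\sqrt{7}}{2}\right) 148 = -5328 - 74 \sqrt{7}$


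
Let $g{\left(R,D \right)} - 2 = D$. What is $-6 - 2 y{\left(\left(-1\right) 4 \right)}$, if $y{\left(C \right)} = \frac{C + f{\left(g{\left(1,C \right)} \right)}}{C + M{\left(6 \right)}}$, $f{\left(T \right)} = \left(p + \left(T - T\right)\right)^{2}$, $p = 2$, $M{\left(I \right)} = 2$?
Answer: $-6$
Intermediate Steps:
$g{\left(R,D \right)} = 2 + D$
$f{\left(T \right)} = 4$ ($f{\left(T \right)} = \left(2 + \left(T - T\right)\right)^{2} = \left(2 + 0\right)^{2} = 2^{2} = 4$)
$y{\left(C \right)} = \frac{4 + C}{2 + C}$ ($y{\left(C \right)} = \frac{C + 4}{C + 2} = \frac{4 + C}{2 + C}$)
$-6 - 2 y{\left(\left(-1\right) 4 \right)} = -6 - 2 \frac{4 - 4}{2 - 4} = -6 - 2 \frac{1}{-2} \cdot 0 = -6 - 2 \left(\left(- \frac{1}{2}\right) 0\right) = -6 - 0 = -6 + 0 = -6$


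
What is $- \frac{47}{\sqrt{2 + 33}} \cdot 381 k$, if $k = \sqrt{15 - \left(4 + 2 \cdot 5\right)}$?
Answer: $- \frac{17907 \sqrt{35}}{35} \approx -3026.8$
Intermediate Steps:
$k = 1$ ($k = \sqrt{15 - 14} = \sqrt{1} = 1$)
$- \frac{47}{\sqrt{2 + 33}} \cdot 381 k = - \frac{47}{\sqrt{2 + 33}} \cdot 381 \cdot 1 = - \frac{47}{\sqrt{35}} \cdot 381 \cdot 1 = - 47 \frac{\sqrt{35}}{35} \cdot 381 \cdot 1 = - \frac{47 \sqrt{35}}{35} \cdot 381 \cdot 1 = - \frac{17907 \sqrt{35}}{35} \cdot 1 = - \frac{17907 \sqrt{35}}{35}$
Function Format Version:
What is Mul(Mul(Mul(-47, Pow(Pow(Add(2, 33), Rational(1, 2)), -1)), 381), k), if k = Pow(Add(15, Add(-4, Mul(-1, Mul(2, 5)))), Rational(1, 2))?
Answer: Mul(Rational(-17907, 35), Pow(35, Rational(1, 2))) ≈ -3026.8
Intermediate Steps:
k = 1 (k = Pow(Add(15, Add(-4, Mul(-1, 10))), Rational(1, 2)) = Pow(Add(15, Add(-4, -10)), Rational(1, 2)) = Pow(Add(15, -14), Rational(1, 2)) = Pow(1, Rational(1, 2)) = 1)
Mul(Mul(Mul(-47, Pow(Pow(Add(2, 33), Rational(1, 2)), -1)), 381), k) = Mul(Mul(Mul(-47, Pow(Pow(Add(2, 33), Rational(1, 2)), -1)), 381), 1) = Mul(Mul(Mul(-47, Pow(Pow(35, Rational(1, 2)), -1)), 381), 1) = Mul(Mul(Mul(-47, Mul(Rational(1, 35), Pow(35, Rational(1, 2)))), 381), 1) = Mul(Mul(Mul(Rational(-47, 35), Pow(35, Rational(1, 2))), 381), 1) = Mul(Mul(Rational(-17907, 35), Pow(35, Rational(1, 2))), 1) = Mul(Rational(-17907, 35), Pow(35, Rational(1, 2)))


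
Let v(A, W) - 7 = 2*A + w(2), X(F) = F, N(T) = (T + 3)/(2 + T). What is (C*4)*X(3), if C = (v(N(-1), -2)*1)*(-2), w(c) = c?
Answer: -312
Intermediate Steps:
N(T) = (3 + T)/(2 + T)
v(A, W) = 9 + 2*A (v(A, W) = 7 + (2*A + 2) = 7 + (2 + 2*A) = 9 + 2*A)
C = -26 (C = ((9 + 2*((3 - 1)/(2 - 1)))*1)*(-2) = ((9 + 2*(2/1))*1)*(-2) = ((9 + 2*(1*2))*1)*(-2) = ((9 + 2*2)*1)*(-2) = ((9 + 4)*1)*(-2) = (13*1)*(-2) = 13*(-2) = -26)
(C*4)*X(3) = -26*4*3 = -104*3 = -312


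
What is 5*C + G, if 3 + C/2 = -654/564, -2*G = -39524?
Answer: 926859/47 ≈ 19720.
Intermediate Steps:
G = 19762 (G = -½*(-39524) = 19762)
C = -391/47 (C = -6 + 2*(-654/564) = -6 + 2*(-654*1/564) = -6 + 2*(-109/94) = -6 - 109/47 = -391/47 ≈ -8.3192)
5*C + G = 5*(-391/47) + 19762 = -1955/47 + 19762 = 926859/47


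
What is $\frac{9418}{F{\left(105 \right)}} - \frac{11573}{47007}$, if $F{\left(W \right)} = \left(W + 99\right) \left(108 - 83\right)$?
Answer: $\frac{3761663}{2350350} \approx 1.6005$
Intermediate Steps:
$F{\left(W \right)} = 2475 + 25 W$ ($F{\left(W \right)} = \left(99 + W\right) 25 = 2475 + 25 W$)
$\frac{9418}{F{\left(105 \right)}} - \frac{11573}{47007} = \frac{9418}{2475 + 25 \cdot 105} - \frac{11573}{47007} = \frac{9418}{2475 + 2625} - \frac{11573}{47007} = \frac{9418}{5100} - \frac{11573}{47007} = 9418 \cdot \frac{1}{5100} - \frac{11573}{47007} = \frac{277}{150} - \frac{11573}{47007} = \frac{3761663}{2350350}$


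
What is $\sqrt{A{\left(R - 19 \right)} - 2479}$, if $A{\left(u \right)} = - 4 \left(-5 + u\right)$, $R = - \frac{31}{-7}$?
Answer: $\frac{i \sqrt{117635}}{7} \approx 48.997 i$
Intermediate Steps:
$R = \frac{31}{7}$ ($R = \left(-31\right) \left(- \frac{1}{7}\right) = \frac{31}{7} \approx 4.4286$)
$A{\left(u \right)} = 20 - 4 u$
$\sqrt{A{\left(R - 19 \right)} - 2479} = \sqrt{\left(20 - 4 \left(\frac{31}{7} - 19\right)\right) - 2479} = \sqrt{\left(20 - - \frac{408}{7}\right) - 2479} = \sqrt{\left(20 + \frac{408}{7}\right) - 2479} = \sqrt{\frac{548}{7} - 2479} = \sqrt{- \frac{16805}{7}} = \frac{i \sqrt{117635}}{7}$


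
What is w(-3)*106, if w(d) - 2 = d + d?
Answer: -424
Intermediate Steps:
w(d) = 2 + 2*d (w(d) = 2 + (d + d) = 2 + 2*d)
w(-3)*106 = (2 + 2*(-3))*106 = (2 - 6)*106 = -4*106 = -424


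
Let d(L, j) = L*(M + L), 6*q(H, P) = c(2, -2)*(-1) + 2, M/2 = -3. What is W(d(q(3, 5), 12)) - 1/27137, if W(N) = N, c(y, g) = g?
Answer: -868393/244233 ≈ -3.5556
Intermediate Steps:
M = -6 (M = 2*(-3) = -6)
q(H, P) = 2/3 (q(H, P) = (-2*(-1) + 2)/6 = (2 + 2)/6 = (1/6)*4 = 2/3)
d(L, j) = L*(-6 + L)
W(d(q(3, 5), 12)) - 1/27137 = 2*(-6 + 2/3)/3 - 1/27137 = (2/3)*(-16/3) - 1*1/27137 = -32/9 - 1/27137 = -868393/244233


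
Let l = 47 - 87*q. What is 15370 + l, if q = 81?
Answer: 8370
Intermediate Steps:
l = -7000 (l = 47 - 87*81 = 47 - 7047 = -7000)
15370 + l = 15370 - 7000 = 8370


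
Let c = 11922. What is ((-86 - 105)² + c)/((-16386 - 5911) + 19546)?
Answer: -48403/2751 ≈ -17.595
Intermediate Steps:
((-86 - 105)² + c)/((-16386 - 5911) + 19546) = ((-86 - 105)² + 11922)/((-16386 - 5911) + 19546) = ((-191)² + 11922)/(-22297 + 19546) = (36481 + 11922)/(-2751) = 48403*(-1/2751) = -48403/2751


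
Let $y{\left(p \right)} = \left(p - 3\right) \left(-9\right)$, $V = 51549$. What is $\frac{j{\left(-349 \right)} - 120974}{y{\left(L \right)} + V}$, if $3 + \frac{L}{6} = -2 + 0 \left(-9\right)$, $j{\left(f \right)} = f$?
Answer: $- \frac{40441}{17282} \approx -2.3401$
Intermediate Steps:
$L = -30$ ($L = -18 + 6 \left(-2 + 0 \left(-9\right)\right) = -18 + 6 \left(-2 + 0\right) = -18 + 6 \left(-2\right) = -18 - 12 = -30$)
$y{\left(p \right)} = 27 - 9 p$ ($y{\left(p \right)} = \left(-3 + p\right) \left(-9\right) = 27 - 9 p$)
$\frac{j{\left(-349 \right)} - 120974}{y{\left(L \right)} + V} = \frac{-349 - 120974}{\left(27 - -270\right) + 51549} = - \frac{121323}{\left(27 + 270\right) + 51549} = - \frac{121323}{297 + 51549} = - \frac{121323}{51846} = \left(-121323\right) \frac{1}{51846} = - \frac{40441}{17282}$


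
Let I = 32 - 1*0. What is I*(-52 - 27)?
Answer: -2528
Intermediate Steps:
I = 32 (I = 32 + 0 = 32)
I*(-52 - 27) = 32*(-52 - 27) = 32*(-79) = -2528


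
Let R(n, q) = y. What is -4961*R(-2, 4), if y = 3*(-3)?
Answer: 44649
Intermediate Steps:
y = -9
R(n, q) = -9
-4961*R(-2, 4) = -4961*(-9) = 44649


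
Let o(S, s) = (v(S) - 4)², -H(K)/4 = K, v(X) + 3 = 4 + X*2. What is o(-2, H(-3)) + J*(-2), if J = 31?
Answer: -13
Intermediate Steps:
v(X) = 1 + 2*X (v(X) = -3 + (4 + X*2) = -3 + (4 + 2*X) = 1 + 2*X)
H(K) = -4*K
o(S, s) = (-3 + 2*S)² (o(S, s) = ((1 + 2*S) - 4)² = (-3 + 2*S)²)
o(-2, H(-3)) + J*(-2) = (-3 + 2*(-2))² + 31*(-2) = (-3 - 4)² - 62 = (-7)² - 62 = 49 - 62 = -13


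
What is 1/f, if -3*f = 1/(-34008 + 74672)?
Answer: -121992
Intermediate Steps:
f = -1/121992 (f = -1/(3*(-34008 + 74672)) = -1/3/40664 = -1/3*1/40664 = -1/121992 ≈ -8.1973e-6)
1/f = 1/(-1/121992) = -121992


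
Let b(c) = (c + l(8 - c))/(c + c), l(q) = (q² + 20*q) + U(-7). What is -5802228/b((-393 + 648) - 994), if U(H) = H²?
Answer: 2858564328/190753 ≈ 14986.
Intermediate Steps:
l(q) = 49 + q² + 20*q (l(q) = (q² + 20*q) + (-7)² = (q² + 20*q) + 49 = 49 + q² + 20*q)
b(c) = (209 + (8 - c)² - 19*c)/(2*c) (b(c) = (c + (49 + (8 - c)² + 20*(8 - c)))/(c + c) = (c + (49 + (8 - c)² + (160 - 20*c)))/((2*c)) = (c + (209 + (8 - c)² - 20*c))*(1/(2*c)) = (209 + (8 - c)² - 19*c)*(1/(2*c)) = (209 + (8 - c)² - 19*c)/(2*c))
-5802228/b((-393 + 648) - 994) = -5802228*2*((-393 + 648) - 994)/(273 + ((-393 + 648) - 994)² - 35*((-393 + 648) - 994)) = -5802228*2*(255 - 994)/(273 + (255 - 994)² - 35*(255 - 994)) = -5802228*(-1478/(273 + (-739)² - 35*(-739))) = -5802228*(-1478/(273 + 546121 + 25865)) = -5802228/((½)*(-1/739)*572259) = -5802228/(-572259/1478) = -5802228*(-1478/572259) = 2858564328/190753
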